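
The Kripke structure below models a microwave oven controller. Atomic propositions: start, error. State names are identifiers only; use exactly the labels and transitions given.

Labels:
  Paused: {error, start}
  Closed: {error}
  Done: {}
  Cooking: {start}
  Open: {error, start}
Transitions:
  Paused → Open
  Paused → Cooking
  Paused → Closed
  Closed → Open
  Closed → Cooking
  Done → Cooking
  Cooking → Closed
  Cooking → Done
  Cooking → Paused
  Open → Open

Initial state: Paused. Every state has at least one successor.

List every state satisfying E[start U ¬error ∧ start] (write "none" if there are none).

States satisfying start: {Paused, Cooking, Open}.
States satisfying ¬error ∧ start: {Cooking}.
States satisfying E[start U ¬error ∧ start]: {Paused, Cooking}.

{Paused, Cooking}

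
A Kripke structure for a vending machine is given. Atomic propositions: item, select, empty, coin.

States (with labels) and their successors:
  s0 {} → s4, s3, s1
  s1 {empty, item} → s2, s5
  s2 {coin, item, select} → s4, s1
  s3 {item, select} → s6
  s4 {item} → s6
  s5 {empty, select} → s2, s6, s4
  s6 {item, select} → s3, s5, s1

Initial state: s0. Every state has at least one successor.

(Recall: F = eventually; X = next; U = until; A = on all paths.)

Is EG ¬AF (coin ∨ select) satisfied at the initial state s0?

States satisfying ¬AF (coin ∨ select): ∅.
States satisfying EG ¬AF (coin ∨ select): ∅.
No suitable path/successor from s0 witnesses the formula.
s0 ∉ Sat(EG ¬AF (coin ∨ select)).

Does not hold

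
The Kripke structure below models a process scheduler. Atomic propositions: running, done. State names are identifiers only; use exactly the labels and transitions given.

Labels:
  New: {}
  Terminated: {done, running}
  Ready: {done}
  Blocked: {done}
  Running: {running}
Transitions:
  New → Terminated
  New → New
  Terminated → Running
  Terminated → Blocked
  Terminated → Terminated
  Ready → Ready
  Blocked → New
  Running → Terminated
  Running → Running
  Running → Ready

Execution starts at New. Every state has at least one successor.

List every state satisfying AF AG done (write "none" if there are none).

{Ready}

States satisfying AG done: {Ready}.
States satisfying AF AG done: {Ready}.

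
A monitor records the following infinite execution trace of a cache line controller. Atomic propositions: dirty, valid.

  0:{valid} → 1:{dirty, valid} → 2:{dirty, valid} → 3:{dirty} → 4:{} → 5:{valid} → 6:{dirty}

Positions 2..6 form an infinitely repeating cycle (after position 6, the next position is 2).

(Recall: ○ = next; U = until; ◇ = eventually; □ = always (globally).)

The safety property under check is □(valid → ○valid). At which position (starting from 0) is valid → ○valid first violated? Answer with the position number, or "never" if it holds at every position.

Check valid → ○valid at each position in order: 0 ✓, 1 ✓.
At position 2 the labels are {dirty, valid} and the next position 3 has {dirty}, so valid → ○valid is false there. This is the first violation.

2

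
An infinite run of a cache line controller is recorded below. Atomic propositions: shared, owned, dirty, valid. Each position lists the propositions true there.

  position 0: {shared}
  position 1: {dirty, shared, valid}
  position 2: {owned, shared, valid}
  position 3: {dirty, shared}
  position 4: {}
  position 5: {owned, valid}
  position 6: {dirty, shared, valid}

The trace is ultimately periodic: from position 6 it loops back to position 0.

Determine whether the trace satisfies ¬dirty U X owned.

Walking from position 0: X owned first holds at position 1, and ¬dirty holds at every earlier position along the way, so ¬dirty U X owned holds.

Yes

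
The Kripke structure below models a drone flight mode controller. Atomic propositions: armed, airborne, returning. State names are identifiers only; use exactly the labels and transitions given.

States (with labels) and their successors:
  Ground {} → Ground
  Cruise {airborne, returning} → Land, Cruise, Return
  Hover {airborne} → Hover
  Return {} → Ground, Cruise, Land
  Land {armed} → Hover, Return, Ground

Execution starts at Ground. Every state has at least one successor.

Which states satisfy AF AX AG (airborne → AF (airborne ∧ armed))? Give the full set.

States satisfying AX AG (airborne → AF (airborne ∧ armed)): {Ground}.
States satisfying AF AX AG (airborne → AF (airborne ∧ armed)): {Ground}.

{Ground}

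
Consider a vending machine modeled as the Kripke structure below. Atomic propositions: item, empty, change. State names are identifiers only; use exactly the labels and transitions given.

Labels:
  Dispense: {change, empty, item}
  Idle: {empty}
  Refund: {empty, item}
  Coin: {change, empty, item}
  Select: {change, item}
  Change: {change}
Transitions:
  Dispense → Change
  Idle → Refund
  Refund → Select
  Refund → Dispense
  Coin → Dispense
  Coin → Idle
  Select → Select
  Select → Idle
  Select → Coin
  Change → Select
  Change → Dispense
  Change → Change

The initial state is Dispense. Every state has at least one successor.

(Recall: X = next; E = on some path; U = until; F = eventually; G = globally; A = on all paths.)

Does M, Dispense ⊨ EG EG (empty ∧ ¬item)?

States satisfying EG (empty ∧ ¬item): ∅.
States satisfying EG EG (empty ∧ ¬item): ∅.
No suitable path/successor from Dispense witnesses the formula.
Dispense ∉ Sat(EG EG (empty ∧ ¬item)).

Violated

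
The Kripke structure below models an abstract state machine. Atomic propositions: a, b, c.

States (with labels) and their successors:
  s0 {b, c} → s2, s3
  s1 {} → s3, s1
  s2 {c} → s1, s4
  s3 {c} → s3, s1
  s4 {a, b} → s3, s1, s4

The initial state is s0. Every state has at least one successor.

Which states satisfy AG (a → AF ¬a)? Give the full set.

States satisfying a → AF ¬a: {s0, s1, s2, s3}.
States satisfying AG (a → AF ¬a): {s1, s3}.

{s1, s3}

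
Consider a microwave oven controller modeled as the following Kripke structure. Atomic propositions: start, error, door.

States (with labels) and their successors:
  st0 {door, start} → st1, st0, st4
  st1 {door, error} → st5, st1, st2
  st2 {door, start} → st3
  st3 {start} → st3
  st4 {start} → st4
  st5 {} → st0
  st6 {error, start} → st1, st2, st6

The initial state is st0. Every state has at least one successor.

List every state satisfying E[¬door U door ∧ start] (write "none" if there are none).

States satisfying ¬door: {st3, st4, st5, st6}.
States satisfying door ∧ start: {st0, st2}.
States satisfying E[¬door U door ∧ start]: {st0, st2, st5, st6}.

{st0, st2, st5, st6}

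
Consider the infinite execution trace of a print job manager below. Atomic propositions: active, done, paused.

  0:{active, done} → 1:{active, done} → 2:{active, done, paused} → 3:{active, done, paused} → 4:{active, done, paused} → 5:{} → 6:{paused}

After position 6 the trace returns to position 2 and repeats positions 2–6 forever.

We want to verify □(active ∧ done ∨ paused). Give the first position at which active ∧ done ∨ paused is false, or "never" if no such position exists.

5

Check active ∧ done ∨ paused at each position in order: 0 ✓, 1 ✓, 2 ✓, 3 ✓, 4 ✓.
At position 5 the labels are {}, so active ∧ done ∨ paused is false there. This is the first violation.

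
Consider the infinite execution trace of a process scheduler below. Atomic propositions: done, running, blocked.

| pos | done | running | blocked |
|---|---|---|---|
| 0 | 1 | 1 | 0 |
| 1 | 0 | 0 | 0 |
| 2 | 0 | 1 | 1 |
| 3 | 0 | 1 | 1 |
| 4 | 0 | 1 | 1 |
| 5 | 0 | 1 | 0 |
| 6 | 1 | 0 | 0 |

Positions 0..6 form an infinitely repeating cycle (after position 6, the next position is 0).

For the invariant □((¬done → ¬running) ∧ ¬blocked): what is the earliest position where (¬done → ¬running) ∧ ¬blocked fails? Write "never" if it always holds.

Check (¬done → ¬running) ∧ ¬blocked at each position in order: 0 ✓, 1 ✓.
At position 2 the labels are {blocked, running}, so (¬done → ¬running) ∧ ¬blocked is false there. This is the first violation.

2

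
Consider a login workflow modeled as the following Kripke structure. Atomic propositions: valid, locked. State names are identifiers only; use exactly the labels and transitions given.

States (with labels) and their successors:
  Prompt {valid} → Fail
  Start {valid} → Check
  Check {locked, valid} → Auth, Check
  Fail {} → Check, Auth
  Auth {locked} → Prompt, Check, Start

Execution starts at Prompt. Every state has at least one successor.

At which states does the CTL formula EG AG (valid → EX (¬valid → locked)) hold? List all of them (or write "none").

none

States satisfying AG (valid → EX (¬valid → locked)): ∅.
States satisfying EG AG (valid → EX (¬valid → locked)): ∅.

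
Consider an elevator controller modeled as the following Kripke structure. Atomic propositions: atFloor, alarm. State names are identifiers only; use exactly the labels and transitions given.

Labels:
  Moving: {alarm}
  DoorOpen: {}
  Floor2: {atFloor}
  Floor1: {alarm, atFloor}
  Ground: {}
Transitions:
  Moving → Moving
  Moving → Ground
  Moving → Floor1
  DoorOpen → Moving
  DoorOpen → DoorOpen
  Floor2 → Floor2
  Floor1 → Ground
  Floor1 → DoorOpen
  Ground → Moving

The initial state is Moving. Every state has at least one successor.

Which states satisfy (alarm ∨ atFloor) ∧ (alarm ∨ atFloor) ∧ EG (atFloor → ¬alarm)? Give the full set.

{Moving, Floor2}

States satisfying alarm ∨ atFloor: {Moving, Floor2, Floor1}.
States satisfying (alarm ∨ atFloor) ∧ (alarm ∨ atFloor): {Moving, Floor2, Floor1}.
States satisfying atFloor → ¬alarm: {Moving, DoorOpen, Floor2, Ground}.
States satisfying EG (atFloor → ¬alarm): {Moving, DoorOpen, Floor2, Ground}.
States satisfying (alarm ∨ atFloor) ∧ (alarm ∨ atFloor) ∧ EG (atFloor → ¬alarm): {Moving, Floor2}.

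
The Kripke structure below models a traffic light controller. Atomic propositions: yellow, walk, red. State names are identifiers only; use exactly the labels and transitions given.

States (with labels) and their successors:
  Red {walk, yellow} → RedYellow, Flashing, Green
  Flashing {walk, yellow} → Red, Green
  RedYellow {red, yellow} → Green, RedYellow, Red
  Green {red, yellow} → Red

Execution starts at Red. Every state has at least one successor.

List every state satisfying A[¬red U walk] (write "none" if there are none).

{Red, Flashing}

States satisfying ¬red: {Red, Flashing}.
States satisfying walk: {Red, Flashing}.
States satisfying A[¬red U walk]: {Red, Flashing}.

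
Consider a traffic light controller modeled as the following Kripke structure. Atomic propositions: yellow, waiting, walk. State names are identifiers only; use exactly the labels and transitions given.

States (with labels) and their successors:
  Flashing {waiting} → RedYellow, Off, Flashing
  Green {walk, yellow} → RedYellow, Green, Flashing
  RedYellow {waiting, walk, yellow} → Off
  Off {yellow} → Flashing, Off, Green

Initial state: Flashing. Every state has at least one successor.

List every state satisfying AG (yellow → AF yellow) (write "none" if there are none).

{Flashing, Green, RedYellow, Off}

States satisfying yellow → AF yellow: {Flashing, Green, RedYellow, Off}.
States satisfying AG (yellow → AF yellow): {Flashing, Green, RedYellow, Off}.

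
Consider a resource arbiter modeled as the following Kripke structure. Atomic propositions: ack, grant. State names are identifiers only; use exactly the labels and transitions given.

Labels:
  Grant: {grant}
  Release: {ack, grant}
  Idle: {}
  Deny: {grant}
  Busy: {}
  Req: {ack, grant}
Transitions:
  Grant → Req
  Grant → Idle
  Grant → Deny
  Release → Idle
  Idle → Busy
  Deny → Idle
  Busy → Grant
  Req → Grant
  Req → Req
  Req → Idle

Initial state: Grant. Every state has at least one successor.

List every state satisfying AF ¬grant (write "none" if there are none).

{Release, Idle, Deny, Busy}

States satisfying ¬grant: {Idle, Busy}.
States satisfying AF ¬grant: {Release, Idle, Deny, Busy}.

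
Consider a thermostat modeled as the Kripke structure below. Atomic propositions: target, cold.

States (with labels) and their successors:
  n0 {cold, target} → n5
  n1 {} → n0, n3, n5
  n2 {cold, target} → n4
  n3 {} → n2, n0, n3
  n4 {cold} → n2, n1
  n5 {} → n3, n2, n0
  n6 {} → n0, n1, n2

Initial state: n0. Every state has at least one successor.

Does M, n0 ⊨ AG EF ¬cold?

States satisfying EF ¬cold: {n0, n1, n2, n3, n4, n5, n6}.
States satisfying AG EF ¬cold: {n0, n1, n2, n3, n4, n5, n6}.
Every state reachable from n0 satisfies EF ¬cold.
n0 ∈ Sat(AG EF ¬cold).

Holds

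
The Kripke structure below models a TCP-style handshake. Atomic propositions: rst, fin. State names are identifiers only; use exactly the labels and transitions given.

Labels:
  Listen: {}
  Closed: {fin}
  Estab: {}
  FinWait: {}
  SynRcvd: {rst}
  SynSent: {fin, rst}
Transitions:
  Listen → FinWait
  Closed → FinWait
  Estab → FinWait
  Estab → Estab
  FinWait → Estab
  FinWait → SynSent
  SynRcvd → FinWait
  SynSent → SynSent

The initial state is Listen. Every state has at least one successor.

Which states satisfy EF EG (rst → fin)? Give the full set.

States satisfying EG (rst → fin): {Listen, Closed, Estab, FinWait, SynSent}.
States satisfying EF EG (rst → fin): {Listen, Closed, Estab, FinWait, SynRcvd, SynSent}.

{Listen, Closed, Estab, FinWait, SynRcvd, SynSent}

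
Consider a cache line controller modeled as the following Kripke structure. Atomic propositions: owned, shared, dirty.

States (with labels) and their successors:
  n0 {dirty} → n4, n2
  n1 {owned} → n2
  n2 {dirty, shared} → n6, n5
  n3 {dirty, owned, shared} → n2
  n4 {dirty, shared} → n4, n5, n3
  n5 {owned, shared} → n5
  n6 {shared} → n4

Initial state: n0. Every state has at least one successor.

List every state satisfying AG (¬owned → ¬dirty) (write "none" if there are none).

States satisfying ¬owned → ¬dirty: {n1, n3, n5, n6}.
States satisfying AG (¬owned → ¬dirty): {n5}.

{n5}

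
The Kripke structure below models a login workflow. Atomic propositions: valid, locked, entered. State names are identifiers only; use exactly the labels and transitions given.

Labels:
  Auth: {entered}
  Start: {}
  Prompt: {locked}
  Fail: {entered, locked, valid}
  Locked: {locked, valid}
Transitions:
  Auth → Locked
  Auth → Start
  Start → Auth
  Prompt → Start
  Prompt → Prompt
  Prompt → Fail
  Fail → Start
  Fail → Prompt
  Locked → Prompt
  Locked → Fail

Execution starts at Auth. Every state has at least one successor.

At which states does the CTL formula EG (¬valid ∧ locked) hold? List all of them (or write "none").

{Prompt}

States satisfying ¬valid ∧ locked: {Prompt}.
States satisfying EG (¬valid ∧ locked): {Prompt}.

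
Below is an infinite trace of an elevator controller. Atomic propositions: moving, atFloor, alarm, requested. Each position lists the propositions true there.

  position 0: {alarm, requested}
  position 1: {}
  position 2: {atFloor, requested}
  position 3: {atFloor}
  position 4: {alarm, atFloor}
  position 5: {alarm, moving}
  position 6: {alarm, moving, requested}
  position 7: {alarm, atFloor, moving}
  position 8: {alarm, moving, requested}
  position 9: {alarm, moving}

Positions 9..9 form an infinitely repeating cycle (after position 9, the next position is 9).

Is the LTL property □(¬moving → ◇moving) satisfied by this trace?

Holds

¬moving → ◇moving holds at every position 0..9, and those are all positions ever visited, so □(¬moving → ◇moving) holds.
Positions where ¬moving holds: 0, 1, 2, 3, 4.
Check ◇moving at each: 0→ok, 1→ok, 2→ok, 3→ok, 4→ok.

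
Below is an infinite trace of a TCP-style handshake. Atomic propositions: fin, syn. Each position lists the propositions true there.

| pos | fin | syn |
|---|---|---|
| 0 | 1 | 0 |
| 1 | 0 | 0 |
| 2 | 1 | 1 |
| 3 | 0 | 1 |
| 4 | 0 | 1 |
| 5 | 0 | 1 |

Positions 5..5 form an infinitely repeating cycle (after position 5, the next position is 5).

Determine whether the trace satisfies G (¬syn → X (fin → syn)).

Holds

¬syn → X (fin → syn) holds at every position 0..5, and those are all positions ever visited, so G (¬syn → X (fin → syn)) holds.
Positions where ¬syn holds: 0, 1.
Check X (fin → syn) at each: 0→ok, 1→ok.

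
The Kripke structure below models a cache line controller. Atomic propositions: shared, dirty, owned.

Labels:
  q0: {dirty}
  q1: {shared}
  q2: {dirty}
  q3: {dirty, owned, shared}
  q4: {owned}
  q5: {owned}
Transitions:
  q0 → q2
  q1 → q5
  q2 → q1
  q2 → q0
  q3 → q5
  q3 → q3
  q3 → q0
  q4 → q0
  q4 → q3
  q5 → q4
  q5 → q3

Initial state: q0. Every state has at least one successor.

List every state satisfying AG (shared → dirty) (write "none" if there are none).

States satisfying shared → dirty: {q0, q2, q3, q4, q5}.
States satisfying AG (shared → dirty): ∅.

none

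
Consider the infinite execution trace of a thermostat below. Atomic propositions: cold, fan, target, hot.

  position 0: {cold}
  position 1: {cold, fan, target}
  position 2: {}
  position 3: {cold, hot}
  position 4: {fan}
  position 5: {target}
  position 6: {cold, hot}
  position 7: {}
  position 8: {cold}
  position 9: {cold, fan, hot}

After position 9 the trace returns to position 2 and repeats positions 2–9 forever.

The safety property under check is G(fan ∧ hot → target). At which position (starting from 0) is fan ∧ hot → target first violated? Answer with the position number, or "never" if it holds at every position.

9

Check fan ∧ hot → target at each position in order: 0 ✓, 1 ✓, 2 ✓, 3 ✓, 4 ✓, 5 ✓, 6 ✓, 7 ✓, 8 ✓.
At position 9 the labels are {cold, fan, hot}, so fan ∧ hot → target is false there. This is the first violation.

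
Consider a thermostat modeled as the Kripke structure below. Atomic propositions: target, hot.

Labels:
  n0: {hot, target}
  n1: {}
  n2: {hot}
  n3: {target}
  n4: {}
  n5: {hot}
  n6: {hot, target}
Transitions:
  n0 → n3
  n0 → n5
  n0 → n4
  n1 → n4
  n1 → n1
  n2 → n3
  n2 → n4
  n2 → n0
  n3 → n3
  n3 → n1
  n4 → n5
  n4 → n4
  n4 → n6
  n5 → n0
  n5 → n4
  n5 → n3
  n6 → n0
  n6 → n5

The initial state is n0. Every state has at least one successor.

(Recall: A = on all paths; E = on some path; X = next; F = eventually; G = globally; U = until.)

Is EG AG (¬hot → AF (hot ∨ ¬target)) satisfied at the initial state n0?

Does not hold

States satisfying AG (¬hot → AF (hot ∨ ¬target)): ∅.
States satisfying EG AG (¬hot → AF (hot ∨ ¬target)): ∅.
No suitable path/successor from n0 witnesses the formula.
n0 ∉ Sat(EG AG (¬hot → AF (hot ∨ ¬target))).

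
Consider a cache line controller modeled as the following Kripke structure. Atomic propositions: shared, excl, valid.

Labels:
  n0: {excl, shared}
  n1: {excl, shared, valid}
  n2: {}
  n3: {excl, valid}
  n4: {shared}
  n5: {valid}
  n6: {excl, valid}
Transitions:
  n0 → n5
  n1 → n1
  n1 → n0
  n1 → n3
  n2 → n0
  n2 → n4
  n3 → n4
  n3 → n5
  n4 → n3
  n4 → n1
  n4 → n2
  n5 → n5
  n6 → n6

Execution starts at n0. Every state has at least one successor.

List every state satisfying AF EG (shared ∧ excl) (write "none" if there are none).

{n1}

States satisfying EG (shared ∧ excl): {n1}.
States satisfying AF EG (shared ∧ excl): {n1}.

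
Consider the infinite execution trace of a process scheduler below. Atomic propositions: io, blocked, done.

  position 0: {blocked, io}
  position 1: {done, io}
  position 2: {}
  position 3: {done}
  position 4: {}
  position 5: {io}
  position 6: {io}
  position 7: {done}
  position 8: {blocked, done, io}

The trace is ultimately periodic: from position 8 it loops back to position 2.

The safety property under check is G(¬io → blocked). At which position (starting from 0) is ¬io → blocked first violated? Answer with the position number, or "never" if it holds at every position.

2

Check ¬io → blocked at each position in order: 0 ✓, 1 ✓.
At position 2 the labels are {}, so ¬io → blocked is false there. This is the first violation.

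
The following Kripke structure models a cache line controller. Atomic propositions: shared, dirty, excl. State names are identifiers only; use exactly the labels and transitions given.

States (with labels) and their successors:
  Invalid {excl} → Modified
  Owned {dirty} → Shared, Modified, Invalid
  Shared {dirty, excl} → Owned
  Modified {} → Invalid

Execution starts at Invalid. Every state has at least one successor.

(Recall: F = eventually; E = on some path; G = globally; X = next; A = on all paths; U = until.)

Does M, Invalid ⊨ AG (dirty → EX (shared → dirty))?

Satisfied

States satisfying dirty → EX (shared → dirty): {Invalid, Owned, Shared, Modified}.
States satisfying AG (dirty → EX (shared → dirty)): {Invalid, Owned, Shared, Modified}.
Every state reachable from Invalid satisfies dirty → EX (shared → dirty).
Invalid ∈ Sat(AG (dirty → EX (shared → dirty))).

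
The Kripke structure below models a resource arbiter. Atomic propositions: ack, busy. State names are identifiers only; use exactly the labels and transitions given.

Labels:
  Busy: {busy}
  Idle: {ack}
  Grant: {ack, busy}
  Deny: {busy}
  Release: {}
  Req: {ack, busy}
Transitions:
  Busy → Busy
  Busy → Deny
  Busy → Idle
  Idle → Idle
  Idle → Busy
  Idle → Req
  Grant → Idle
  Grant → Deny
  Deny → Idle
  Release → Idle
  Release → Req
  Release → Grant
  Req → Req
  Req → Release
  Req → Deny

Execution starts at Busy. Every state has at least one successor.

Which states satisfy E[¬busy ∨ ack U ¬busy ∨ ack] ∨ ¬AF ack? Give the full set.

States satisfying ¬busy ∨ ack: {Idle, Grant, Release, Req}.
States satisfying E[¬busy ∨ ack U ¬busy ∨ ack]: {Idle, Grant, Release, Req}.
States satisfying ack: {Idle, Grant, Req}.
States satisfying AF ack: {Idle, Grant, Deny, Release, Req}.
States satisfying ¬AF ack: {Busy}.
States satisfying E[¬busy ∨ ack U ¬busy ∨ ack] ∨ ¬AF ack: {Busy, Idle, Grant, Release, Req}.

{Busy, Idle, Grant, Release, Req}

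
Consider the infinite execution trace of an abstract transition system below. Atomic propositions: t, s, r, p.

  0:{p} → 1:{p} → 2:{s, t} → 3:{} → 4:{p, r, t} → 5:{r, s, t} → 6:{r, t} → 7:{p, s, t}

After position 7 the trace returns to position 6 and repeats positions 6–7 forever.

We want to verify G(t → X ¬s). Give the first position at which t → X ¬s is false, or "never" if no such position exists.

4

Check t → X ¬s at each position in order: 0 ✓, 1 ✓, 2 ✓, 3 ✓.
At position 4 the labels are {p, r, t} and the next position 5 has {r, s, t}, so t → X ¬s is false there. This is the first violation.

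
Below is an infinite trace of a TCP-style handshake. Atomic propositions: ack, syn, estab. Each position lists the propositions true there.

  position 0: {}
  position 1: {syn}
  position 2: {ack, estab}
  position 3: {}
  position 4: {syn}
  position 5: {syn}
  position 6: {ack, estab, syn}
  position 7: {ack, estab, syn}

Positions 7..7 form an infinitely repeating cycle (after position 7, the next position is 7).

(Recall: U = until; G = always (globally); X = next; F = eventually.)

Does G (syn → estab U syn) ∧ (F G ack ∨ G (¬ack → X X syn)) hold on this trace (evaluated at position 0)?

Satisfied

syn → estab U syn holds at every position 0..7, and those are all positions ever visited, so G (syn → estab U syn) holds.
Positions where syn holds: 1, 4, 5, 6, 7.
Check estab U syn at each: 1→ok, 4→ok, 5→ok, 6→ok, 7→ok.
At position 0: G (syn → estab U syn) is true; F G ack ∨ G (¬ack → X X syn) is true; so G (syn → estab U syn) ∧ (F G ack ∨ G (¬ack → X X syn)) is true.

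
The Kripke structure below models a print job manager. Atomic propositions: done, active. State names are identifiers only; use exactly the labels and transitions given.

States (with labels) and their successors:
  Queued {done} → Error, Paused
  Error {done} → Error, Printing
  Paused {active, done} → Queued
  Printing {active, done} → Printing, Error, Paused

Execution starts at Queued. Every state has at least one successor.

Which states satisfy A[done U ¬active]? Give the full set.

States satisfying done: {Queued, Error, Paused, Printing}.
States satisfying ¬active: {Queued, Error}.
States satisfying A[done U ¬active]: {Queued, Error, Paused}.

{Queued, Error, Paused}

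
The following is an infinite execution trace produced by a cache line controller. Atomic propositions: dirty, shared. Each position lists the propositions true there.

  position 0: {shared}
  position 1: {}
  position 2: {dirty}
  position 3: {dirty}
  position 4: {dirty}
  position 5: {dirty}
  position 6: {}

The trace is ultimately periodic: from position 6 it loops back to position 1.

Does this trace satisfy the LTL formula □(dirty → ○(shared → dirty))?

dirty → ○(shared → dirty) holds at every position 0..6, and those are all positions ever visited, so □(dirty → ○(shared → dirty)) holds.
Positions where dirty holds: 2, 3, 4, 5.
Check ○(shared → dirty) at each: 2→ok, 3→ok, 4→ok, 5→ok.

Holds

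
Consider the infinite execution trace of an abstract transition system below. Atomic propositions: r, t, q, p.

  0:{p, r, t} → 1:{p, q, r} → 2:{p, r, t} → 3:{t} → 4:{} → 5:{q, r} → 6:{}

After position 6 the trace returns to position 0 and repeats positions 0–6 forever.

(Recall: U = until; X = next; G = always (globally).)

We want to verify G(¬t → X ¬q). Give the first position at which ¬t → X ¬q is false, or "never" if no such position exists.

4

Check ¬t → X ¬q at each position in order: 0 ✓, 1 ✓, 2 ✓, 3 ✓.
At position 4 the labels are {} and the next position 5 has {q, r}, so ¬t → X ¬q is false there. This is the first violation.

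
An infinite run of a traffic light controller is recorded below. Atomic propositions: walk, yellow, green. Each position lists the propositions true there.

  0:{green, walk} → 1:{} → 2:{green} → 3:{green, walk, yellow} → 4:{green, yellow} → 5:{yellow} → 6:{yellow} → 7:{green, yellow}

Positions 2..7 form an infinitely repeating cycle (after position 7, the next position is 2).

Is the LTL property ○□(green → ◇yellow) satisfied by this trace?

The position after 0 is 1; □(green → ◇yellow) is true there.

Holds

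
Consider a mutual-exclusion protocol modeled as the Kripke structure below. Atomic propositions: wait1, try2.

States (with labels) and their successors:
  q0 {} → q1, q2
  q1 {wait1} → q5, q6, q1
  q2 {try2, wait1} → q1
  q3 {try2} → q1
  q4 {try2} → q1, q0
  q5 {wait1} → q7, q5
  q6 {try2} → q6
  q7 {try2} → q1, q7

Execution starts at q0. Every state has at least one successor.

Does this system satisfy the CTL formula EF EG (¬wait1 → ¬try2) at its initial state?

Yes

States satisfying EG (¬wait1 → ¬try2): {q0, q1, q2, q5}.
States satisfying EF EG (¬wait1 → ¬try2): {q0, q1, q2, q3, q4, q5, q7}.
Some path from q0 reaches a state where EG (¬wait1 → ¬try2) holds.
q0 ∈ Sat(EF EG (¬wait1 → ¬try2)).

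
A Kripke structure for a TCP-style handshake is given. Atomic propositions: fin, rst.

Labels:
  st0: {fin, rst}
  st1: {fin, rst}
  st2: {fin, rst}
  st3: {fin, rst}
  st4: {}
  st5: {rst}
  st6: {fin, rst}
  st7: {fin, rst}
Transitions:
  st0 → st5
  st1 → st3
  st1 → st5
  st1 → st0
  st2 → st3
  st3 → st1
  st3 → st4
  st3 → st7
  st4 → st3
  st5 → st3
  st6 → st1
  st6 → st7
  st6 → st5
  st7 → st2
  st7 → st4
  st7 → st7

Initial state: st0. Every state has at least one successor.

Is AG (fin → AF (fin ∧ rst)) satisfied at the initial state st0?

Holds

States satisfying fin → AF (fin ∧ rst): {st0, st1, st2, st3, st4, st5, st6, st7}.
States satisfying AG (fin → AF (fin ∧ rst)): {st0, st1, st2, st3, st4, st5, st6, st7}.
Every state reachable from st0 satisfies fin → AF (fin ∧ rst).
st0 ∈ Sat(AG (fin → AF (fin ∧ rst))).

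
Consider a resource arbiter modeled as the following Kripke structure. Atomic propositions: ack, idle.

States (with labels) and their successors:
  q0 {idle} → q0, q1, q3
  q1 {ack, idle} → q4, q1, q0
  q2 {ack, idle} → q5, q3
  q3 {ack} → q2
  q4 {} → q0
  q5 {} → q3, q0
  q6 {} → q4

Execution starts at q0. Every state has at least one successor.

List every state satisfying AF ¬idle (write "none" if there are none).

States satisfying ¬idle: {q3, q4, q5, q6}.
States satisfying AF ¬idle: {q2, q3, q4, q5, q6}.

{q2, q3, q4, q5, q6}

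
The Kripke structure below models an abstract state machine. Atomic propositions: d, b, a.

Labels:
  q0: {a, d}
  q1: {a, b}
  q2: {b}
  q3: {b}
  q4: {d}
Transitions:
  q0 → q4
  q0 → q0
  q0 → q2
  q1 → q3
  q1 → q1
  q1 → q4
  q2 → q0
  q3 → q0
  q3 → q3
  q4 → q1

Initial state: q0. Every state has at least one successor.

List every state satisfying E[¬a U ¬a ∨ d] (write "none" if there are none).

States satisfying ¬a: {q2, q3, q4}.
States satisfying ¬a ∨ d: {q0, q2, q3, q4}.
States satisfying E[¬a U ¬a ∨ d]: {q0, q2, q3, q4}.

{q0, q2, q3, q4}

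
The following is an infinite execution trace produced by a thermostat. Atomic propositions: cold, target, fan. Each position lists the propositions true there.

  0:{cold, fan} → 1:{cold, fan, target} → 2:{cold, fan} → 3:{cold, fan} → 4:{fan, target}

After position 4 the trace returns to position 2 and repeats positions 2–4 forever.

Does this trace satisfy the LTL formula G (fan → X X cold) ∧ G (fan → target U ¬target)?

fan → X X cold must hold at every position from 0 onward. It fails at position 2, so G (fan → X X cold) is false.
Positions where fan holds: 0, 1, 2, 3, 4.
Check X X cold at each: 0→ok, 1→ok, 2→fails, 3→ok, 4→ok.
fan → target U ¬target holds at every position 0..4, and those are all positions ever visited, so G (fan → target U ¬target) holds.
Positions where fan holds: 0, 1, 2, 3, 4.
Check target U ¬target at each: 0→ok, 1→ok, 2→ok, 3→ok, 4→ok.
At position 0: G (fan → X X cold) is false; G (fan → target U ¬target) is true; so G (fan → X X cold) ∧ G (fan → target U ¬target) is false.

No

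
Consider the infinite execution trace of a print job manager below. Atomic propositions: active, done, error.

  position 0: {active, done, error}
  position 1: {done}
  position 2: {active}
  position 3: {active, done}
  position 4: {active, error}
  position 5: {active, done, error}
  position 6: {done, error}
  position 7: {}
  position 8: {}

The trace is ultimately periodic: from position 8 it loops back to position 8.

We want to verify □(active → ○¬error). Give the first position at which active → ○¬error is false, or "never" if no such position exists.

3

Check active → ○¬error at each position in order: 0 ✓, 1 ✓, 2 ✓.
At position 3 the labels are {active, done} and the next position 4 has {active, error}, so active → ○¬error is false there. This is the first violation.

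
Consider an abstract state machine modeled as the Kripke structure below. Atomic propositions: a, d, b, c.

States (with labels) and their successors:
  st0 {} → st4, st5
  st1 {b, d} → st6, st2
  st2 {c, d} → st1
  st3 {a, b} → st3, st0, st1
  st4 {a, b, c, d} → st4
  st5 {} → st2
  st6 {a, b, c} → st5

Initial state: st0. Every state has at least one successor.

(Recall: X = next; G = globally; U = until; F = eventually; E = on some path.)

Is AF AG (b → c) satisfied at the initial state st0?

States satisfying AG (b → c): {st4}.
States satisfying AF AG (b → c): {st4}.
There is a path from st0 along which AG (b → c) never holds.
st0 ∉ Sat(AF AG (b → c)).

Violated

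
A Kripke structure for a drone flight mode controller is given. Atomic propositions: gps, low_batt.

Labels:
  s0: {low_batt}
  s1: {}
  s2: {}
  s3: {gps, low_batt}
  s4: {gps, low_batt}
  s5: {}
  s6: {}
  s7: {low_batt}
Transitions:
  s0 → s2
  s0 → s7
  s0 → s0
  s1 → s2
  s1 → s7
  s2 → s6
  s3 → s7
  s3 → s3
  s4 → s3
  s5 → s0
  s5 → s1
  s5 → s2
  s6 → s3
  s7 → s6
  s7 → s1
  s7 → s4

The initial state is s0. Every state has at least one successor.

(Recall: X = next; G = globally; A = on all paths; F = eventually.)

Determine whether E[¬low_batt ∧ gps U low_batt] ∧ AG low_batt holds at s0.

States satisfying ¬low_batt ∧ gps: ∅.
States satisfying low_batt: {s0, s3, s4, s7}.
States satisfying E[¬low_batt ∧ gps U low_batt]: {s0, s3, s4, s7}.
States satisfying AG low_batt: ∅.
States satisfying E[¬low_batt ∧ gps U low_batt] ∧ AG low_batt: ∅.
s0 ∉ Sat(E[¬low_batt ∧ gps U low_batt] ∧ AG low_batt).

Does not hold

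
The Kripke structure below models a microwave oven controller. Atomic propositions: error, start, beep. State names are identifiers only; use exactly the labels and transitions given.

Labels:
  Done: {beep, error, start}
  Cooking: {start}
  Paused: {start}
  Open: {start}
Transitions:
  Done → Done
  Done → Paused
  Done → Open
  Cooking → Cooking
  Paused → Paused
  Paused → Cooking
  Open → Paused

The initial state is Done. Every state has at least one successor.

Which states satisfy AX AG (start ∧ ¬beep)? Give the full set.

{Cooking, Paused, Open}

States satisfying AG (start ∧ ¬beep): {Cooking, Paused, Open}.
States satisfying AX AG (start ∧ ¬beep): {Cooking, Paused, Open}.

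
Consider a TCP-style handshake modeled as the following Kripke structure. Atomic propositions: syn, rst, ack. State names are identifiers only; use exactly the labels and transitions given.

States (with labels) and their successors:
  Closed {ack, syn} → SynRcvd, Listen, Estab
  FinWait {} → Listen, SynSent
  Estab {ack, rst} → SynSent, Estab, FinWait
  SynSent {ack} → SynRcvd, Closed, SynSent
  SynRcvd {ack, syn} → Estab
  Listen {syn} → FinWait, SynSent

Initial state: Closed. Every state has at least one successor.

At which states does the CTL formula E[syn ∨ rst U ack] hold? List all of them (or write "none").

States satisfying syn ∨ rst: {Closed, Estab, SynRcvd, Listen}.
States satisfying ack: {Closed, Estab, SynSent, SynRcvd}.
States satisfying E[syn ∨ rst U ack]: {Closed, Estab, SynSent, SynRcvd, Listen}.

{Closed, Estab, SynSent, SynRcvd, Listen}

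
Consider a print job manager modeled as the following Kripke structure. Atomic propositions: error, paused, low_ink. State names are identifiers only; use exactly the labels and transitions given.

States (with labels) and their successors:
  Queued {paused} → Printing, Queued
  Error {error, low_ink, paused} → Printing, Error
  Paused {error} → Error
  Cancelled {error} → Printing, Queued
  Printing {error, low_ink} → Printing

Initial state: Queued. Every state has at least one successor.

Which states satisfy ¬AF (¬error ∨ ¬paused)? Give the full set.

States satisfying ¬error ∨ ¬paused: {Queued, Paused, Cancelled, Printing}.
States satisfying AF (¬error ∨ ¬paused): {Queued, Paused, Cancelled, Printing}.
States satisfying ¬AF (¬error ∨ ¬paused): {Error}.

{Error}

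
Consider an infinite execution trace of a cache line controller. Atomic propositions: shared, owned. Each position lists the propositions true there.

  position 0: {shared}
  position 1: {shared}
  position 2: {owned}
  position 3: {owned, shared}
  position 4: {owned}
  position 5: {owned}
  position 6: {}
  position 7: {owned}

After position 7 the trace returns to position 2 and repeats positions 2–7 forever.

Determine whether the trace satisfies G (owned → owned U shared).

Does not hold

owned → owned U shared must hold at every position from 0 onward. It fails at position 4, so G (owned → owned U shared) is false.
Positions where owned holds: 2, 3, 4, 5, 7.
Check owned U shared at each: 2→ok, 3→ok, 4→fails, 5→fails, 7→ok.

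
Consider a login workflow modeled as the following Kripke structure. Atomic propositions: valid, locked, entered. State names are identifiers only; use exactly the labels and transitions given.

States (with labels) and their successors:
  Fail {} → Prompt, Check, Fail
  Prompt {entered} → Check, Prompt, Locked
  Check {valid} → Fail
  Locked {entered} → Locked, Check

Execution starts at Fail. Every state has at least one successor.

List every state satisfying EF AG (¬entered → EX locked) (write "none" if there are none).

States satisfying AG (¬entered → EX locked): ∅.
States satisfying EF AG (¬entered → EX locked): ∅.

none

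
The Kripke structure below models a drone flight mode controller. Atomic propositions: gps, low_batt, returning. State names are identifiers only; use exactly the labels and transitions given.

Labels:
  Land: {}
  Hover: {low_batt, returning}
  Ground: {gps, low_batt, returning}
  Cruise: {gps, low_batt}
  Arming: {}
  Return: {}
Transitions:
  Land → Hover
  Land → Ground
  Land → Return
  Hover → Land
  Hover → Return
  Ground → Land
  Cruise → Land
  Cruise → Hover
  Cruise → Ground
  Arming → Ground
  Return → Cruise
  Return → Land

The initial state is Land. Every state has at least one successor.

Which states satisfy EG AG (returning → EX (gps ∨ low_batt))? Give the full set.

States satisfying AG (returning → EX (gps ∨ low_batt)): ∅.
States satisfying EG AG (returning → EX (gps ∨ low_batt)): ∅.

none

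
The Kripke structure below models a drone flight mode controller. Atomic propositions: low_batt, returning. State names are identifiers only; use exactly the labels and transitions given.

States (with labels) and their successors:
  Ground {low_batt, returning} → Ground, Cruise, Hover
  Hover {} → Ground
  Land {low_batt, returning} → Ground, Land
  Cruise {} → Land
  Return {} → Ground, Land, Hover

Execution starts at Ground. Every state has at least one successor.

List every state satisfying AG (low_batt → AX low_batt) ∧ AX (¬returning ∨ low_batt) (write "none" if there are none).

none

States satisfying low_batt → AX low_batt: {Hover, Land, Cruise, Return}.
States satisfying AG (low_batt → AX low_batt): ∅.
States satisfying ¬returning ∨ low_batt: {Ground, Hover, Land, Cruise, Return}.
States satisfying AX (¬returning ∨ low_batt): {Ground, Hover, Land, Cruise, Return}.
States satisfying AG (low_batt → AX low_batt) ∧ AX (¬returning ∨ low_batt): ∅.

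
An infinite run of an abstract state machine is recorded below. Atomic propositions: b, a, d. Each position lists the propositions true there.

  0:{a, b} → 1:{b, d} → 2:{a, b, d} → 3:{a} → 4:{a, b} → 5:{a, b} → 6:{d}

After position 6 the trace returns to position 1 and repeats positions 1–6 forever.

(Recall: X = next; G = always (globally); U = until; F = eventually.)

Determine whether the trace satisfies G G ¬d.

G ¬d must hold at every position from 0 onward. It fails at position 0, so G G ¬d is false.

Violated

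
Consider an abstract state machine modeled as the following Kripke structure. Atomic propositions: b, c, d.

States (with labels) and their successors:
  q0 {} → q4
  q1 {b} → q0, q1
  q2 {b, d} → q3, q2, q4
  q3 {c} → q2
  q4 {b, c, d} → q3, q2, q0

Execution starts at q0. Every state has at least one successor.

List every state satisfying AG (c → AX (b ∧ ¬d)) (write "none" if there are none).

none

States satisfying c → AX (b ∧ ¬d): {q0, q1, q2}.
States satisfying AG (c → AX (b ∧ ¬d)): ∅.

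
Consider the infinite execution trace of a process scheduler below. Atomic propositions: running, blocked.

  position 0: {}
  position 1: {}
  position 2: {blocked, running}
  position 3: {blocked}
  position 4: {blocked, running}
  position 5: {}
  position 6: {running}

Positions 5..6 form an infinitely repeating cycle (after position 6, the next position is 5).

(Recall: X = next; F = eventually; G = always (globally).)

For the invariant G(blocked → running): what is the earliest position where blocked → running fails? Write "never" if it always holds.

Check blocked → running at each position in order: 0 ✓, 1 ✓, 2 ✓.
At position 3 the labels are {blocked}, so blocked → running is false there. This is the first violation.

3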